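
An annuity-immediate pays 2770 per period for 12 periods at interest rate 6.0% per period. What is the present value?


PV = PMT * (1 - (1+i)^(-n)) / i
= 2770 * (1 - (1+0.06)^(-12)) / 0.06
= 2770 * (1 - 0.496969) / 0.06
= 2770 * 8.383844
= 23223.2477


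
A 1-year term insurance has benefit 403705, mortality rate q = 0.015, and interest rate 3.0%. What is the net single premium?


NSP = benefit * q * v
v = 1/(1+i) = 0.970874
NSP = 403705 * 0.015 * 0.970874
= 5879.199


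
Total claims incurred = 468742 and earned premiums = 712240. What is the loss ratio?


Loss ratio = claims / premiums
= 468742 / 712240
= 0.6581


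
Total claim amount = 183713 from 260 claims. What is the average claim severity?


severity = total / number
= 183713 / 260
= 706.5885


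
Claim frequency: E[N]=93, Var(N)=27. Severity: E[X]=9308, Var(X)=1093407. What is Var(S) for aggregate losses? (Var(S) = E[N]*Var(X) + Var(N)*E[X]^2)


Var(S) = E[N]*Var(X) + Var(N)*E[X]^2
= 93*1093407 + 27*9308^2
= 101686851 + 2339249328
= 2.4409e+09


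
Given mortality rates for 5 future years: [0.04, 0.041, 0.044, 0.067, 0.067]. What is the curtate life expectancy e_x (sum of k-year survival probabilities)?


e_x = sum_{k=1}^{n} k_p_x
k_p_x values:
  1_p_x = 0.96
  2_p_x = 0.92064
  3_p_x = 0.880132
  4_p_x = 0.821163
  5_p_x = 0.766145
e_x = 4.3481


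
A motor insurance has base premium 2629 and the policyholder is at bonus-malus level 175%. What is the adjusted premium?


adjusted = base * BM_level / 100
= 2629 * 175 / 100
= 2629 * 1.75
= 4600.75


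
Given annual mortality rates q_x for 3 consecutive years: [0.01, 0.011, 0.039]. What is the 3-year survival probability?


p_k = 1 - q_k for each year
Survival = product of (1 - q_k)
= 0.99 * 0.989 * 0.961
= 0.9409


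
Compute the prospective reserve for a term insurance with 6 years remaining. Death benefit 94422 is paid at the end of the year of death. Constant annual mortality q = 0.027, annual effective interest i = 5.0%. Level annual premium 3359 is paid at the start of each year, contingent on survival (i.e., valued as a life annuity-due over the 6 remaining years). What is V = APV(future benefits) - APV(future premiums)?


v = 1/(1+i) = 0.952381
APV(future benefits) per unit = sum_{k=0}^{5} k_p_x * q * v^(k+1) = 0.128618
APV(future benefits) = 94422 * 0.128618 = 12144.3695
Life annuity-due factor ä_{x:6} = sum_{k=0}^{5} k_p_x * v^k = 5.001811
APV(future premiums) = 3359 * 5.001811 = 16801.0845
V = 12144.3695 - 16801.0845
= -4656.715


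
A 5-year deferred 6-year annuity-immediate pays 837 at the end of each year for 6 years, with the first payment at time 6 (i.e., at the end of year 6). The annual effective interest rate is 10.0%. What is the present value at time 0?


PV at time 5 of the 6-year annuity-immediate:
a_n = 837 * (1-(1+0.1)^(-6))/0.1 = 3645.3532
Discount back 5 years to time 0:
PV = 3645.3532 * (1+0.1)^(-5)
= 3645.3532 * 0.620921
= 2263.4775


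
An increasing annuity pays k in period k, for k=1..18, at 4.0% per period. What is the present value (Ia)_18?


(Ia)_n = sum_{k=1}^{n} k * v^k, v = 1/(1+i)
v = 0.961538
Sum computed term by term:
(Ia)_18 = 107.0091


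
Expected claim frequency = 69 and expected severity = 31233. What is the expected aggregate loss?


E[S] = E[N] * E[X]
= 69 * 31233
= 2.1551e+06


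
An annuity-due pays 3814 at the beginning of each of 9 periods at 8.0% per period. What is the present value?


PV_due = PMT * (1-(1+i)^(-n))/i * (1+i)
PV_immediate = 23825.6305
PV_due = 23825.6305 * 1.08
= 25731.6809


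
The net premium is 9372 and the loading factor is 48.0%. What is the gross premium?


Gross = net * (1 + loading)
= 9372 * (1 + 0.48)
= 9372 * 1.48
= 13870.56


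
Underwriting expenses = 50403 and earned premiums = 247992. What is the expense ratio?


Expense ratio = expenses / premiums
= 50403 / 247992
= 0.2032


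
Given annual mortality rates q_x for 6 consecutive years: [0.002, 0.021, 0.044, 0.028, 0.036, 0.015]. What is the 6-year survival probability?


p_k = 1 - q_k for each year
Survival = product of (1 - q_k)
= 0.998 * 0.979 * 0.956 * 0.972 * 0.964 * 0.985
= 0.8621


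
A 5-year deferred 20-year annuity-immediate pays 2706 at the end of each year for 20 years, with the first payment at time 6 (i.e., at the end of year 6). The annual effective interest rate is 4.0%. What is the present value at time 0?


PV at time 5 of the 20-year annuity-immediate:
a_n = 2706 * (1-(1+0.04)^(-20))/0.04 = 36775.4231
Discount back 5 years to time 0:
PV = 36775.4231 * (1+0.04)^(-5)
= 36775.4231 * 0.821927
= 30226.7171


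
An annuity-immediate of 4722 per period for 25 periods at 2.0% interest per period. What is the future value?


FV = PMT * ((1+i)^n - 1) / i
= 4722 * ((1.02)^25 - 1) / 0.02
= 4722 * (1.640606 - 1) / 0.02
= 151247.0753


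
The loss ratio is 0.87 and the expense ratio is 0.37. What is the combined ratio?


Combined ratio = loss ratio + expense ratio
= 0.87 + 0.37
= 1.24


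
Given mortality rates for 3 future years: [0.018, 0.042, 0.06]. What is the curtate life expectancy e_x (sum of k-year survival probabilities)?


e_x = sum_{k=1}^{n} k_p_x
k_p_x values:
  1_p_x = 0.982
  2_p_x = 0.940756
  3_p_x = 0.884311
e_x = 2.8071


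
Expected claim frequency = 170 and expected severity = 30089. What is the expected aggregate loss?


E[S] = E[N] * E[X]
= 170 * 30089
= 5.1151e+06


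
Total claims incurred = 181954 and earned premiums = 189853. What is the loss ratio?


Loss ratio = claims / premiums
= 181954 / 189853
= 0.9584


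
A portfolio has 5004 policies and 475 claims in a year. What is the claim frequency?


frequency = claims / policies
= 475 / 5004
= 0.0949


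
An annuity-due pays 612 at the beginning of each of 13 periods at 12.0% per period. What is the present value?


PV_due = PMT * (1-(1+i)^(-n))/i * (1+i)
PV_immediate = 3931.2116
PV_due = 3931.2116 * 1.12
= 4402.957


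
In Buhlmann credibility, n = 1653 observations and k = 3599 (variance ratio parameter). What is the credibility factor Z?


Z = n / (n + k)
= 1653 / (1653 + 3599)
= 1653 / 5252
= 0.3147


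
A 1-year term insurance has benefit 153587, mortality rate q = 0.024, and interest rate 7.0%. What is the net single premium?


NSP = benefit * q * v
v = 1/(1+i) = 0.934579
NSP = 153587 * 0.024 * 0.934579
= 3444.9421


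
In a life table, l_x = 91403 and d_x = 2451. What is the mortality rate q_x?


q_x = d_x / l_x
= 2451 / 91403
= 0.0268


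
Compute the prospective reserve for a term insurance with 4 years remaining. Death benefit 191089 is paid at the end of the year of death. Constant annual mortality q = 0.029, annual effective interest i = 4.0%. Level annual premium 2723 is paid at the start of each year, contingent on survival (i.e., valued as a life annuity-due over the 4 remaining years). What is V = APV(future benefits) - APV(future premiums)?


v = 1/(1+i) = 0.961538
APV(future benefits) per unit = sum_{k=0}^{3} k_p_x * q * v^(k+1) = 0.100921
APV(future benefits) = 191089 * 0.100921 = 19284.9059
Life annuity-due factor ä_{x:4} = sum_{k=0}^{3} k_p_x * v^k = 3.619238
APV(future premiums) = 2723 * 3.619238 = 9855.1858
V = 19284.9059 - 9855.1858
= 9429.72


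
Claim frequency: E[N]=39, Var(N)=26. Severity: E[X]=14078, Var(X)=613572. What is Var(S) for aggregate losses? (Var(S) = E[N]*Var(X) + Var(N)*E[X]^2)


Var(S) = E[N]*Var(X) + Var(N)*E[X]^2
= 39*613572 + 26*14078^2
= 23929308 + 5152942184
= 5.1769e+09


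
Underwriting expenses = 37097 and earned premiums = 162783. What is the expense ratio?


Expense ratio = expenses / premiums
= 37097 / 162783
= 0.2279


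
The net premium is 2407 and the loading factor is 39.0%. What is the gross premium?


Gross = net * (1 + loading)
= 2407 * (1 + 0.39)
= 2407 * 1.39
= 3345.73


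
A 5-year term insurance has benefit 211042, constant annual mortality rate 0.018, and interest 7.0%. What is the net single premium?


NSP = benefit * sum_{k=0}^{n-1} k_p_x * q * v^(k+1)
With constant q=0.018, v=0.934579
Sum = 0.071369
NSP = 211042 * 0.071369
= 15061.796


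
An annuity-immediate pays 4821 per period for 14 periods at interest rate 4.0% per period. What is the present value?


PV = PMT * (1 - (1+i)^(-n)) / i
= 4821 * (1 - (1+0.04)^(-14)) / 0.04
= 4821 * (1 - 0.577475) / 0.04
= 4821 * 10.563123
= 50924.8156


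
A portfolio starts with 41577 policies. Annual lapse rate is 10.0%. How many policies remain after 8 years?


remaining = initial * (1 - lapse)^years
= 41577 * (1 - 0.1)^8
= 41577 * 0.430467
= 17897.5352


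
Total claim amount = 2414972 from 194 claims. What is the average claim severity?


severity = total / number
= 2414972 / 194
= 12448.3093


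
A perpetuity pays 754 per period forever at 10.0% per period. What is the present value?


PV = PMT / i
= 754 / 0.1
= 7540.0


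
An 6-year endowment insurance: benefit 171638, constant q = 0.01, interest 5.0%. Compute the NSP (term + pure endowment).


Term component = 8509.0402
Pure endowment = 6_p_x * v^6 * benefit = 0.94148 * 0.746215 * 171638 = 120583.7591
NSP = 129092.7992


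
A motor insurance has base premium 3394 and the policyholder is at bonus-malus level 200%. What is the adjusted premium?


adjusted = base * BM_level / 100
= 3394 * 200 / 100
= 3394 * 2.0
= 6788.0


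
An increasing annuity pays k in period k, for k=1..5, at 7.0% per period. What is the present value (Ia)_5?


(Ia)_n = sum_{k=1}^{n} k * v^k, v = 1/(1+i)
v = 0.934579
Sum computed term by term:
(Ia)_5 = 11.7469


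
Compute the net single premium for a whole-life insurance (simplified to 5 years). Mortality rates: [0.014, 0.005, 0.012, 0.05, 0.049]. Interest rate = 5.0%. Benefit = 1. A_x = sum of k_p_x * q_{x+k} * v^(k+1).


v = 0.952381
Year 0: k_p_x=1.0, q=0.014, term=0.013333
Year 1: k_p_x=0.986, q=0.005, term=0.004472
Year 2: k_p_x=0.98107, q=0.012, term=0.01017
Year 3: k_p_x=0.969297, q=0.05, term=0.039872
Year 4: k_p_x=0.920832, q=0.049, term=0.035353
A_x = 0.1032


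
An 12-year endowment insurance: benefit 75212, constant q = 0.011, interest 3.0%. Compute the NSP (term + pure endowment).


Term component = 7785.0211
Pure endowment = 12_p_x * v^12 * benefit = 0.8757 * 0.70138 * 75212 = 46195.103
NSP = 53980.1242


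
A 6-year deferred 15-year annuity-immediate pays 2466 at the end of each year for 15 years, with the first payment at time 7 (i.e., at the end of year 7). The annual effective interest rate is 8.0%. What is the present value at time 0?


PV at time 6 of the 15-year annuity-immediate:
a_n = 2466 * (1-(1+0.08)^(-15))/0.08 = 21107.6744
Discount back 6 years to time 0:
PV = 21107.6744 * (1+0.08)^(-6)
= 21107.6744 * 0.63017
= 13301.4153


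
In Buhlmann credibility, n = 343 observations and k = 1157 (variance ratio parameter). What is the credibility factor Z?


Z = n / (n + k)
= 343 / (343 + 1157)
= 343 / 1500
= 0.2287


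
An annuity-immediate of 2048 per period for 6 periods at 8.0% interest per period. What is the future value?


FV = PMT * ((1+i)^n - 1) / i
= 2048 * ((1.08)^6 - 1) / 0.08
= 2048 * (1.586874 - 1) / 0.08
= 15023.9827


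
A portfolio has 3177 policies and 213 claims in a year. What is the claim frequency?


frequency = claims / policies
= 213 / 3177
= 0.067


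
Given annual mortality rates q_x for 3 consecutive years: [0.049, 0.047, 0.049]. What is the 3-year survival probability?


p_k = 1 - q_k for each year
Survival = product of (1 - q_k)
= 0.951 * 0.953 * 0.951
= 0.8619


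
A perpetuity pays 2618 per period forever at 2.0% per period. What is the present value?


PV = PMT / i
= 2618 / 0.02
= 130900.0


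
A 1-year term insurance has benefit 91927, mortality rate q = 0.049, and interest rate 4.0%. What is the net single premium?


NSP = benefit * q * v
v = 1/(1+i) = 0.961538
NSP = 91927 * 0.049 * 0.961538
= 4331.176


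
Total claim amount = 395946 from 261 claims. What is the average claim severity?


severity = total / number
= 395946 / 261
= 1517.0345


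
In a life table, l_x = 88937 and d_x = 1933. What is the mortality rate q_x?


q_x = d_x / l_x
= 1933 / 88937
= 0.0217


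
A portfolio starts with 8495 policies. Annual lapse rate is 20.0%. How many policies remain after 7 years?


remaining = initial * (1 - lapse)^years
= 8495 * (1 - 0.2)^7
= 8495 * 0.209715
= 1781.5306


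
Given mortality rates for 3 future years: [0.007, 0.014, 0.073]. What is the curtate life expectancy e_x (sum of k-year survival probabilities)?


e_x = sum_{k=1}^{n} k_p_x
k_p_x values:
  1_p_x = 0.993
  2_p_x = 0.979098
  3_p_x = 0.907624
e_x = 2.8797


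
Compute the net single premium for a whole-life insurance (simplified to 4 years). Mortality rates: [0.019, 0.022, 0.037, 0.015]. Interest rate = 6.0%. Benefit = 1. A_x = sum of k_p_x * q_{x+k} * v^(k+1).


v = 0.943396
Year 0: k_p_x=1.0, q=0.019, term=0.017925
Year 1: k_p_x=0.981, q=0.022, term=0.019208
Year 2: k_p_x=0.959418, q=0.037, term=0.029805
Year 3: k_p_x=0.92392, q=0.015, term=0.010977
A_x = 0.0779


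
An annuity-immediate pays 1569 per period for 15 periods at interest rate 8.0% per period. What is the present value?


PV = PMT * (1 - (1+i)^(-n)) / i
= 1569 * (1 - (1+0.08)^(-15)) / 0.08
= 1569 * (1 - 0.315242) / 0.08
= 1569 * 8.559479
= 13429.8221


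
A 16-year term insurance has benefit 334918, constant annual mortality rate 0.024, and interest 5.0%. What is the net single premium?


NSP = benefit * sum_{k=0}^{n-1} k_p_x * q * v^(k+1)
With constant q=0.024, v=0.952381
Sum = 0.223597
NSP = 334918 * 0.223597
= 74886.6195


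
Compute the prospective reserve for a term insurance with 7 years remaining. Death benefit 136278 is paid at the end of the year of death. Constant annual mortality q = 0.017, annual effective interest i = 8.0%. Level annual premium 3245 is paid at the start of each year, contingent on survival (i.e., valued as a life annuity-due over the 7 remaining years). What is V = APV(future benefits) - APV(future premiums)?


v = 1/(1+i) = 0.925926
APV(future benefits) per unit = sum_{k=0}^{6} k_p_x * q * v^(k+1) = 0.084562
APV(future benefits) = 136278 * 0.084562 = 11523.978
Life annuity-due factor ä_{x:7} = sum_{k=0}^{6} k_p_x * v^k = 5.372192
APV(future premiums) = 3245 * 5.372192 = 17432.7621
V = 11523.978 - 17432.7621
= -5908.7841


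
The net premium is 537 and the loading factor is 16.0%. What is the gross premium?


Gross = net * (1 + loading)
= 537 * (1 + 0.16)
= 537 * 1.16
= 622.92


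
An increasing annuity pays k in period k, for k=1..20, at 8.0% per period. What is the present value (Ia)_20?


(Ia)_n = sum_{k=1}^{n} k * v^k, v = 1/(1+i)
v = 0.925926
Sum computed term by term:
(Ia)_20 = 78.9079


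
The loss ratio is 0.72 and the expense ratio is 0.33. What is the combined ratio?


Combined ratio = loss ratio + expense ratio
= 0.72 + 0.33
= 1.05


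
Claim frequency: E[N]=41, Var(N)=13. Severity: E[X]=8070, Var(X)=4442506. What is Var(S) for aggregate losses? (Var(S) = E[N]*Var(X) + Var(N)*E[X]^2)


Var(S) = E[N]*Var(X) + Var(N)*E[X]^2
= 41*4442506 + 13*8070^2
= 182142746 + 846623700
= 1.0288e+09


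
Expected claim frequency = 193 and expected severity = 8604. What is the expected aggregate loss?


E[S] = E[N] * E[X]
= 193 * 8604
= 1.6606e+06


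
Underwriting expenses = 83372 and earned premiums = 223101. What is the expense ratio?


Expense ratio = expenses / premiums
= 83372 / 223101
= 0.3737


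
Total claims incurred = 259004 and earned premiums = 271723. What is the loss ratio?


Loss ratio = claims / premiums
= 259004 / 271723
= 0.9532


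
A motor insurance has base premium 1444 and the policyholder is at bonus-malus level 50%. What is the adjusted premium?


adjusted = base * BM_level / 100
= 1444 * 50 / 100
= 1444 * 0.5
= 722.0


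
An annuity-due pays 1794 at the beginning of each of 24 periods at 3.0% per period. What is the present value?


PV_due = PMT * (1-(1+i)^(-n))/i * (1+i)
PV_immediate = 30382.3626
PV_due = 30382.3626 * 1.03
= 31293.8334


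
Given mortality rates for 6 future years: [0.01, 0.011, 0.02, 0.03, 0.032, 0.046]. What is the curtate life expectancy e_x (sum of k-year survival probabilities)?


e_x = sum_{k=1}^{n} k_p_x
k_p_x values:
  1_p_x = 0.99
  2_p_x = 0.97911
  3_p_x = 0.959528
  4_p_x = 0.930742
  5_p_x = 0.900958
  6_p_x = 0.859514
e_x = 5.6199


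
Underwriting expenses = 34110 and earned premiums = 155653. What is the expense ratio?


Expense ratio = expenses / premiums
= 34110 / 155653
= 0.2191


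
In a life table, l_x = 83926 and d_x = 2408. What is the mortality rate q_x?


q_x = d_x / l_x
= 2408 / 83926
= 0.0287


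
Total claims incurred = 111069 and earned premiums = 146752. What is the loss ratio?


Loss ratio = claims / premiums
= 111069 / 146752
= 0.7568


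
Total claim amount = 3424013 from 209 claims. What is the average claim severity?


severity = total / number
= 3424013 / 209
= 16382.8373


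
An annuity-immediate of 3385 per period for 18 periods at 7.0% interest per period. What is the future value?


FV = PMT * ((1+i)^n - 1) / i
= 3385 * ((1.07)^18 - 1) / 0.07
= 3385 * (3.379932 - 1) / 0.07
= 115086.725


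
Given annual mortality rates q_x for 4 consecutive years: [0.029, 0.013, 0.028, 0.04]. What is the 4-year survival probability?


p_k = 1 - q_k for each year
Survival = product of (1 - q_k)
= 0.971 * 0.987 * 0.972 * 0.96
= 0.8943


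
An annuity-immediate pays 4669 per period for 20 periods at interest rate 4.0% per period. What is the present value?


PV = PMT * (1 - (1+i)^(-n)) / i
= 4669 * (1 - (1+0.04)^(-20)) / 0.04
= 4669 * (1 - 0.456387) / 0.04
= 4669 * 13.590326
= 63453.2337


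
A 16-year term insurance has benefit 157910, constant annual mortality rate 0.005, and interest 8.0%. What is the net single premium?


NSP = benefit * sum_{k=0}^{n-1} k_p_x * q * v^(k+1)
With constant q=0.005, v=0.925926
Sum = 0.042977
NSP = 157910 * 0.042977
= 6786.4628


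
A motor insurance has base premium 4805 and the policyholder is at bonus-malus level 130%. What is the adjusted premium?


adjusted = base * BM_level / 100
= 4805 * 130 / 100
= 4805 * 1.3
= 6246.5


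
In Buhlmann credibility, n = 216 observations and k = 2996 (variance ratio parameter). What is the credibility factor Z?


Z = n / (n + k)
= 216 / (216 + 2996)
= 216 / 3212
= 0.0672


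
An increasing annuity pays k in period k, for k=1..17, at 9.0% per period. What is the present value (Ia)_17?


(Ia)_n = sum_{k=1}^{n} k * v^k, v = 1/(1+i)
v = 0.917431
Sum computed term by term:
(Ia)_17 = 59.8257


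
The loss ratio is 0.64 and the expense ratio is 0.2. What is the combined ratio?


Combined ratio = loss ratio + expense ratio
= 0.64 + 0.2
= 0.84


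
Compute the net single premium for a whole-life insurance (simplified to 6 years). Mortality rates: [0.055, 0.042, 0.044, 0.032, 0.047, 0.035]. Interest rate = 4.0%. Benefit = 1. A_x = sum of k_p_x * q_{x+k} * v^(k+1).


v = 0.961538
Year 0: k_p_x=1.0, q=0.055, term=0.052885
Year 1: k_p_x=0.945, q=0.042, term=0.036696
Year 2: k_p_x=0.90531, q=0.044, term=0.035412
Year 3: k_p_x=0.865476, q=0.032, term=0.023674
Year 4: k_p_x=0.837781, q=0.047, term=0.032364
Year 5: k_p_x=0.798405, q=0.035, term=0.022085
A_x = 0.2031


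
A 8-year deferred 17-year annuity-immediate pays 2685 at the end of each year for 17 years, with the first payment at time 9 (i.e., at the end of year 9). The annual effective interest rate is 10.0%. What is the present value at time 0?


PV at time 8 of the 17-year annuity-immediate:
a_n = 2685 * (1-(1+0.1)^(-17))/0.1 = 21537.8706
Discount back 8 years to time 0:
PV = 21537.8706 * (1+0.1)^(-8)
= 21537.8706 * 0.466507
= 10047.5756


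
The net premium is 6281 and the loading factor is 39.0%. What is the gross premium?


Gross = net * (1 + loading)
= 6281 * (1 + 0.39)
= 6281 * 1.39
= 8730.59


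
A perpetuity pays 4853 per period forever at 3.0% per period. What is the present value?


PV = PMT / i
= 4853 / 0.03
= 161766.6667


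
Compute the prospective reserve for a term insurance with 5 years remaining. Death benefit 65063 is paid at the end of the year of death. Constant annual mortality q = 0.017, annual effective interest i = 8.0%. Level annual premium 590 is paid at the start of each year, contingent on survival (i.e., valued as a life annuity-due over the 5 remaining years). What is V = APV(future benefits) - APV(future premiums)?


v = 1/(1+i) = 0.925926
APV(future benefits) per unit = sum_{k=0}^{4} k_p_x * q * v^(k+1) = 0.06578
APV(future benefits) = 65063 * 0.06578 = 4279.8407
Life annuity-due factor ä_{x:5} = sum_{k=0}^{4} k_p_x * v^k = 4.178961
APV(future premiums) = 590 * 4.178961 = 2465.5872
V = 4279.8407 - 2465.5872
= 1814.2535


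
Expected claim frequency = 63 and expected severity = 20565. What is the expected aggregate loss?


E[S] = E[N] * E[X]
= 63 * 20565
= 1.2956e+06


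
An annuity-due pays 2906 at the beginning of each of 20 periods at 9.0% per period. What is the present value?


PV_due = PMT * (1-(1+i)^(-n))/i * (1+i)
PV_immediate = 26527.5537
PV_due = 26527.5537 * 1.09
= 28915.0335


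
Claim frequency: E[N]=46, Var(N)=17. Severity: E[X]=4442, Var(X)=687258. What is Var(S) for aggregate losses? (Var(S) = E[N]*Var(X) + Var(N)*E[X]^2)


Var(S) = E[N]*Var(X) + Var(N)*E[X]^2
= 46*687258 + 17*4442^2
= 31613868 + 335433188
= 3.6705e+08


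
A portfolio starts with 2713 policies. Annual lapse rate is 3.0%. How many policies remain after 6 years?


remaining = initial * (1 - lapse)^years
= 2713 * (1 - 0.03)^6
= 2713 * 0.832972
= 2259.853


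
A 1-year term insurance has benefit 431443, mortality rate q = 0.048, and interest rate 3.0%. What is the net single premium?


NSP = benefit * q * v
v = 1/(1+i) = 0.970874
NSP = 431443 * 0.048 * 0.970874
= 20106.0816


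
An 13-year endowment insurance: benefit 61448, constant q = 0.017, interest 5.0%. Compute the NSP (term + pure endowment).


Term component = 8974.9603
Pure endowment = 13_p_x * v^13 * benefit = 0.800195 * 0.530321 * 61448 = 26076.0975
NSP = 35051.0578


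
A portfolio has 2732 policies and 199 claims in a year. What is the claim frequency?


frequency = claims / policies
= 199 / 2732
= 0.0728


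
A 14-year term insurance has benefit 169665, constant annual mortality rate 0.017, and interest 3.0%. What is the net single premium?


NSP = benefit * sum_{k=0}^{n-1} k_p_x * q * v^(k+1)
With constant q=0.017, v=0.970874
Sum = 0.173606
NSP = 169665 * 0.173606
= 29454.9125


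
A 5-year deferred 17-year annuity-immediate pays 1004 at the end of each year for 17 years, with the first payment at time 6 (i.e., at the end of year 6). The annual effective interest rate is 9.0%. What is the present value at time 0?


PV at time 5 of the 17-year annuity-immediate:
a_n = 1004 * (1-(1+0.09)^(-17))/0.09 = 8577.8059
Discount back 5 years to time 0:
PV = 8577.8059 * (1+0.09)^(-5)
= 8577.8059 * 0.649931
= 5574.9853


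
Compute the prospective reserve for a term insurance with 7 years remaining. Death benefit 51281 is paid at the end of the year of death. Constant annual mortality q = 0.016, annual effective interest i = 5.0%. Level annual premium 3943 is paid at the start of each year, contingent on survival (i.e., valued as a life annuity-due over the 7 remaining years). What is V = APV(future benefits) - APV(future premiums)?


v = 1/(1+i) = 0.952381
APV(future benefits) per unit = sum_{k=0}^{6} k_p_x * q * v^(k+1) = 0.088532
APV(future benefits) = 51281 * 0.088532 = 4540.011
Life annuity-due factor ä_{x:7} = sum_{k=0}^{6} k_p_x * v^k = 5.809914
APV(future premiums) = 3943 * 5.809914 = 22908.4928
V = 4540.011 - 22908.4928
= -18368.4818


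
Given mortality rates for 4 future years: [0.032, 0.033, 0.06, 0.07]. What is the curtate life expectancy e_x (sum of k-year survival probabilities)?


e_x = sum_{k=1}^{n} k_p_x
k_p_x values:
  1_p_x = 0.968
  2_p_x = 0.936056
  3_p_x = 0.879893
  4_p_x = 0.8183
e_x = 3.6022


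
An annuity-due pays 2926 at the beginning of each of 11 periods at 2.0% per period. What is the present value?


PV_due = PMT * (1-(1+i)^(-n))/i * (1+i)
PV_immediate = 28636.3174
PV_due = 28636.3174 * 1.02
= 29209.0437


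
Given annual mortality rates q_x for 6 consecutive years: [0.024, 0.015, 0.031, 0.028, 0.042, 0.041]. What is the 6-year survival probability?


p_k = 1 - q_k for each year
Survival = product of (1 - q_k)
= 0.976 * 0.985 * 0.969 * 0.972 * 0.958 * 0.959
= 0.8319


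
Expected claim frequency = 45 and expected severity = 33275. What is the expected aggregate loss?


E[S] = E[N] * E[X]
= 45 * 33275
= 1.4974e+06


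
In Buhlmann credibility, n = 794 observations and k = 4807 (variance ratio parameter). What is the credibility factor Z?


Z = n / (n + k)
= 794 / (794 + 4807)
= 794 / 5601
= 0.1418


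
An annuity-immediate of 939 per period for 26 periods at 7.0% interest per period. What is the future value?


FV = PMT * ((1+i)^n - 1) / i
= 939 * ((1.07)^26 - 1) / 0.07
= 939 * (5.807353 - 1) / 0.07
= 64487.2057


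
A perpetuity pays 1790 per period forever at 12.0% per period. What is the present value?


PV = PMT / i
= 1790 / 0.12
= 14916.6667


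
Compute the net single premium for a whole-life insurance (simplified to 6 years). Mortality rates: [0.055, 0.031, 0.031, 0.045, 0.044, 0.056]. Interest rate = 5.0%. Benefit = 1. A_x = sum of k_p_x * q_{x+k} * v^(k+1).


v = 0.952381
Year 0: k_p_x=1.0, q=0.055, term=0.052381
Year 1: k_p_x=0.945, q=0.031, term=0.026571
Year 2: k_p_x=0.915705, q=0.031, term=0.024522
Year 3: k_p_x=0.887318, q=0.045, term=0.03285
Year 4: k_p_x=0.847389, q=0.044, term=0.029214
Year 5: k_p_x=0.810104, q=0.056, term=0.033853
A_x = 0.1994


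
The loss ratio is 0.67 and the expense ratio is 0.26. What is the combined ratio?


Combined ratio = loss ratio + expense ratio
= 0.67 + 0.26
= 0.93


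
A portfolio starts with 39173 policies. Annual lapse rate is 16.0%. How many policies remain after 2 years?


remaining = initial * (1 - lapse)^years
= 39173 * (1 - 0.16)^2
= 39173 * 0.7056
= 27640.4688


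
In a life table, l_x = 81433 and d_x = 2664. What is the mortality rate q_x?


q_x = d_x / l_x
= 2664 / 81433
= 0.0327


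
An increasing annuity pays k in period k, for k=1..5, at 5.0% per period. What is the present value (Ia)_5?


(Ia)_n = sum_{k=1}^{n} k * v^k, v = 1/(1+i)
v = 0.952381
Sum computed term by term:
(Ia)_5 = 12.5664


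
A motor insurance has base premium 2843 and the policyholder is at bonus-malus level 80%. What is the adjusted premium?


adjusted = base * BM_level / 100
= 2843 * 80 / 100
= 2843 * 0.8
= 2274.4


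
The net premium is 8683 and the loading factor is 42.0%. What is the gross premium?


Gross = net * (1 + loading)
= 8683 * (1 + 0.42)
= 8683 * 1.42
= 12329.86


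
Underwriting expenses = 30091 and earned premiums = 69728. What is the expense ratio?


Expense ratio = expenses / premiums
= 30091 / 69728
= 0.4315


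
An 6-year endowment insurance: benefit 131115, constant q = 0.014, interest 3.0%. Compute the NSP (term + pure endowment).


Term component = 9613.9114
Pure endowment = 6_p_x * v^6 * benefit = 0.918886 * 0.837484 * 131115 = 100899.85
NSP = 110513.7614


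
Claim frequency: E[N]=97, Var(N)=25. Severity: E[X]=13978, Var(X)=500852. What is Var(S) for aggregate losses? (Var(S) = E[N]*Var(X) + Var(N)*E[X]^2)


Var(S) = E[N]*Var(X) + Var(N)*E[X]^2
= 97*500852 + 25*13978^2
= 48582644 + 4884612100
= 4.9332e+09


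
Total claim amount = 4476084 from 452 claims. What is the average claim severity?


severity = total / number
= 4476084 / 452
= 9902.8407


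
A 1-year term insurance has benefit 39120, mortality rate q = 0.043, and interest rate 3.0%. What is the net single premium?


NSP = benefit * q * v
v = 1/(1+i) = 0.970874
NSP = 39120 * 0.043 * 0.970874
= 1633.165


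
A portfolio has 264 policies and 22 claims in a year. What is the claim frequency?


frequency = claims / policies
= 22 / 264
= 0.0833


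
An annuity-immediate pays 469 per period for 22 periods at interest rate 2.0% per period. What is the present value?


PV = PMT * (1 - (1+i)^(-n)) / i
= 469 * (1 - (1+0.02)^(-22)) / 0.02
= 469 * (1 - 0.646839) / 0.02
= 469 * 17.658048
= 8281.6246


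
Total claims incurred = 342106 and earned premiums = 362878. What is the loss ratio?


Loss ratio = claims / premiums
= 342106 / 362878
= 0.9428


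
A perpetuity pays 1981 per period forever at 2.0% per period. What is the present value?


PV = PMT / i
= 1981 / 0.02
= 99050.0


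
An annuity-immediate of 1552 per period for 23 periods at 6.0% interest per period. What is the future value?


FV = PMT * ((1+i)^n - 1) / i
= 1552 * ((1.06)^23 - 1) / 0.06
= 1552 * (3.81975 - 1) / 0.06
= 72937.5246


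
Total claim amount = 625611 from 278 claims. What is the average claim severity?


severity = total / number
= 625611 / 278
= 2250.3993


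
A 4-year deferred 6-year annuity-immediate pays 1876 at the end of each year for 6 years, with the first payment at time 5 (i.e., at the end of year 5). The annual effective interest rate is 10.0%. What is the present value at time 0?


PV at time 4 of the 6-year annuity-immediate:
a_n = 1876 * (1-(1+0.1)^(-6))/0.1 = 8170.4691
Discount back 4 years to time 0:
PV = 8170.4691 * (1+0.1)^(-4)
= 8170.4691 * 0.683013
= 5580.5403


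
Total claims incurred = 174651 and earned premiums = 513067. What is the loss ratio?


Loss ratio = claims / premiums
= 174651 / 513067
= 0.3404


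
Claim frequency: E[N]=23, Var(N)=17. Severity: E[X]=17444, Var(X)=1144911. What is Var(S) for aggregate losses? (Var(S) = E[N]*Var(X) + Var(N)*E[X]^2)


Var(S) = E[N]*Var(X) + Var(N)*E[X]^2
= 23*1144911 + 17*17444^2
= 26332953 + 5172983312
= 5.1993e+09


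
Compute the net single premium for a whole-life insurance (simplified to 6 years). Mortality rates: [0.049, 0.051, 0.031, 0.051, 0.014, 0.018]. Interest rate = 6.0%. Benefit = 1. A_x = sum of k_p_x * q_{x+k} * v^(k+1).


v = 0.943396
Year 0: k_p_x=1.0, q=0.049, term=0.046226
Year 1: k_p_x=0.951, q=0.051, term=0.043166
Year 2: k_p_x=0.902499, q=0.031, term=0.02349
Year 3: k_p_x=0.874522, q=0.051, term=0.035328
Year 4: k_p_x=0.829921, q=0.014, term=0.008682
Year 5: k_p_x=0.818302, q=0.018, term=0.010384
A_x = 0.1673


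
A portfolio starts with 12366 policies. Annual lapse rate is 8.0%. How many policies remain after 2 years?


remaining = initial * (1 - lapse)^years
= 12366 * (1 - 0.08)^2
= 12366 * 0.8464
= 10466.5824


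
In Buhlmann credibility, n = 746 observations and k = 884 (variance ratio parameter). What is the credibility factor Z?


Z = n / (n + k)
= 746 / (746 + 884)
= 746 / 1630
= 0.4577


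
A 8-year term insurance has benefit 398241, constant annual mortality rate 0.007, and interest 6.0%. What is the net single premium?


NSP = benefit * sum_{k=0}^{n-1} k_p_x * q * v^(k+1)
With constant q=0.007, v=0.943396
Sum = 0.042509
NSP = 398241 * 0.042509
= 16928.9099


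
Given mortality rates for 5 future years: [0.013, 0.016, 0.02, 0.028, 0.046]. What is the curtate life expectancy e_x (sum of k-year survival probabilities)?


e_x = sum_{k=1}^{n} k_p_x
k_p_x values:
  1_p_x = 0.987
  2_p_x = 0.971208
  3_p_x = 0.951784
  4_p_x = 0.925134
  5_p_x = 0.882578
e_x = 4.7177


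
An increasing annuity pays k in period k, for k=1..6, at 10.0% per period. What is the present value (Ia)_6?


(Ia)_n = sum_{k=1}^{n} k * v^k, v = 1/(1+i)
v = 0.909091
Sum computed term by term:
(Ia)_6 = 14.0394


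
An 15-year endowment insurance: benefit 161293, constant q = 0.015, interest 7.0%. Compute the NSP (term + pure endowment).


Term component = 20239.6307
Pure endowment = 15_p_x * v^15 * benefit = 0.797156 * 0.362446 * 161293 = 46601.7592
NSP = 66841.39


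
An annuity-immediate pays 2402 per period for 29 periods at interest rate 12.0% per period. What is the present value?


PV = PMT * (1 - (1+i)^(-n)) / i
= 2402 * (1 - (1+0.12)^(-29)) / 0.12
= 2402 * (1 - 0.037383) / 0.12
= 2402 * 8.021806
= 19268.3781


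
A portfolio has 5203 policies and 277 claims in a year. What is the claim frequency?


frequency = claims / policies
= 277 / 5203
= 0.0532


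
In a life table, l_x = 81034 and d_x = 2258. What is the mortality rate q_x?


q_x = d_x / l_x
= 2258 / 81034
= 0.0279


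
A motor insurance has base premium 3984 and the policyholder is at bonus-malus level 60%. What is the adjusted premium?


adjusted = base * BM_level / 100
= 3984 * 60 / 100
= 3984 * 0.6
= 2390.4


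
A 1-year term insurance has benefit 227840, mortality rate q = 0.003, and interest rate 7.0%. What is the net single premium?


NSP = benefit * q * v
v = 1/(1+i) = 0.934579
NSP = 227840 * 0.003 * 0.934579
= 638.8037


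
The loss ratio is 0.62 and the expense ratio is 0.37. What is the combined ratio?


Combined ratio = loss ratio + expense ratio
= 0.62 + 0.37
= 0.99


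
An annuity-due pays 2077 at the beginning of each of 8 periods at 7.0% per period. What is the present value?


PV_due = PMT * (1-(1+i)^(-n))/i * (1+i)
PV_immediate = 12402.387
PV_due = 12402.387 * 1.07
= 13270.5541


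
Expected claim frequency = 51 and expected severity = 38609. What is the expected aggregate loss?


E[S] = E[N] * E[X]
= 51 * 38609
= 1.9691e+06


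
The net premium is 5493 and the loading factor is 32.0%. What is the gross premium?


Gross = net * (1 + loading)
= 5493 * (1 + 0.32)
= 5493 * 1.32
= 7250.76


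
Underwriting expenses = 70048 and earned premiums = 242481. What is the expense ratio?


Expense ratio = expenses / premiums
= 70048 / 242481
= 0.2889


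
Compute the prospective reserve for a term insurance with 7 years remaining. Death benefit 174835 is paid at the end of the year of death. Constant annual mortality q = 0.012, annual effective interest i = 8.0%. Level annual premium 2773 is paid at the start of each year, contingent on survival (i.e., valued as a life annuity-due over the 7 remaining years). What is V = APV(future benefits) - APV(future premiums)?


v = 1/(1+i) = 0.925926
APV(future benefits) per unit = sum_{k=0}^{6} k_p_x * q * v^(k+1) = 0.060495
APV(future benefits) = 174835 * 0.060495 = 10576.6021
Life annuity-due factor ä_{x:7} = sum_{k=0}^{6} k_p_x * v^k = 5.444529
APV(future premiums) = 2773 * 5.444529 = 15097.6783
V = 10576.6021 - 15097.6783
= -4521.0762


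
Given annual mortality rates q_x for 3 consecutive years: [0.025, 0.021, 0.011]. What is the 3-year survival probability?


p_k = 1 - q_k for each year
Survival = product of (1 - q_k)
= 0.975 * 0.979 * 0.989
= 0.944


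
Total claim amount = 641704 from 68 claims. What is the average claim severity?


severity = total / number
= 641704 / 68
= 9436.8235


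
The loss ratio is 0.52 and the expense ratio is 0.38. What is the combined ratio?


Combined ratio = loss ratio + expense ratio
= 0.52 + 0.38
= 0.9


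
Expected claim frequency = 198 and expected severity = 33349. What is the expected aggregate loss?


E[S] = E[N] * E[X]
= 198 * 33349
= 6.6031e+06


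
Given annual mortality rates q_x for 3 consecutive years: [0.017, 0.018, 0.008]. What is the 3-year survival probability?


p_k = 1 - q_k for each year
Survival = product of (1 - q_k)
= 0.983 * 0.982 * 0.992
= 0.9576


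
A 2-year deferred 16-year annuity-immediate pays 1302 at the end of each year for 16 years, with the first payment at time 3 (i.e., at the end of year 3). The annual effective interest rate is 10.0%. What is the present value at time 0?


PV at time 2 of the 16-year annuity-immediate:
a_n = 1302 * (1-(1+0.1)^(-16))/0.1 = 10186.4687
Discount back 2 years to time 0:
PV = 10186.4687 * (1+0.1)^(-2)
= 10186.4687 * 0.826446
= 8418.5691


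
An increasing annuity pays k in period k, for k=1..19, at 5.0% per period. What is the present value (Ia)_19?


(Ia)_n = sum_{k=1}^{n} k * v^k, v = 1/(1+i)
v = 0.952381
Sum computed term by term:
(Ia)_19 = 103.4128


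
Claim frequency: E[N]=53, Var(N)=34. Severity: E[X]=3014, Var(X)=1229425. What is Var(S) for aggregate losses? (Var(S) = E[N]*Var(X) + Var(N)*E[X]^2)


Var(S) = E[N]*Var(X) + Var(N)*E[X]^2
= 53*1229425 + 34*3014^2
= 65159525 + 308862664
= 3.7402e+08


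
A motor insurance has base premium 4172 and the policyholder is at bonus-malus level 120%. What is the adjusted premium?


adjusted = base * BM_level / 100
= 4172 * 120 / 100
= 4172 * 1.2
= 5006.4


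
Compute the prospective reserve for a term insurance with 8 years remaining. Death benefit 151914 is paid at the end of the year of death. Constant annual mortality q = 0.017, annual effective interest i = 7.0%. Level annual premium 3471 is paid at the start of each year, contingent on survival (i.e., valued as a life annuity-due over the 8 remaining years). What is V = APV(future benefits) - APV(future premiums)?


v = 1/(1+i) = 0.934579
APV(future benefits) per unit = sum_{k=0}^{7} k_p_x * q * v^(k+1) = 0.096253
APV(future benefits) = 151914 * 0.096253 = 14622.2496
Life annuity-due factor ä_{x:8} = sum_{k=0}^{7} k_p_x * v^k = 6.058307
APV(future premiums) = 3471 * 6.058307 = 21028.3823
V = 14622.2496 - 21028.3823
= -6406.1327


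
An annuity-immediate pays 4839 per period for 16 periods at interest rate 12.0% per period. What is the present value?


PV = PMT * (1 - (1+i)^(-n)) / i
= 4839 * (1 - (1+0.12)^(-16)) / 0.12
= 4839 * (1 - 0.163122) / 0.12
= 4839 * 6.973986
= 33747.119


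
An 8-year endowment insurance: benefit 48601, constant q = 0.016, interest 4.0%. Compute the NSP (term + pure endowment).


Term component = 4967.9227
Pure endowment = 8_p_x * v^8 * benefit = 0.878943 * 0.73069 * 48601 = 31213.2707
NSP = 36181.1933


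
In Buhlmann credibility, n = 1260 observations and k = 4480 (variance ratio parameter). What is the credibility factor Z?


Z = n / (n + k)
= 1260 / (1260 + 4480)
= 1260 / 5740
= 0.2195


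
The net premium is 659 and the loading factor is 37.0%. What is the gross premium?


Gross = net * (1 + loading)
= 659 * (1 + 0.37)
= 659 * 1.37
= 902.83


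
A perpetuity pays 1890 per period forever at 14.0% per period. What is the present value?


PV = PMT / i
= 1890 / 0.14
= 13500.0


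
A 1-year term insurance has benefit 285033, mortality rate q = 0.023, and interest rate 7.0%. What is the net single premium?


NSP = benefit * q * v
v = 1/(1+i) = 0.934579
NSP = 285033 * 0.023 * 0.934579
= 6126.8776


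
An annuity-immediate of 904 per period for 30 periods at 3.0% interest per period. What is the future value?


FV = PMT * ((1+i)^n - 1) / i
= 904 * ((1.03)^30 - 1) / 0.03
= 904 * (2.427262 - 1) / 0.03
= 43008.1758


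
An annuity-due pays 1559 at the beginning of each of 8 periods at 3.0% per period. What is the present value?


PV_due = PMT * (1-(1+i)^(-n))/i * (1+i)
PV_immediate = 10943.7001
PV_due = 10943.7001 * 1.03
= 11272.0111


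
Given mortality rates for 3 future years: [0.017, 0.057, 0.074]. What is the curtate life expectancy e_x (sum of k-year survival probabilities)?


e_x = sum_{k=1}^{n} k_p_x
k_p_x values:
  1_p_x = 0.983
  2_p_x = 0.926969
  3_p_x = 0.858373
e_x = 2.7683


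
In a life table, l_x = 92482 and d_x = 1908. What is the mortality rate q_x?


q_x = d_x / l_x
= 1908 / 92482
= 0.0206


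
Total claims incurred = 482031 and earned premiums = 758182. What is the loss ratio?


Loss ratio = claims / premiums
= 482031 / 758182
= 0.6358


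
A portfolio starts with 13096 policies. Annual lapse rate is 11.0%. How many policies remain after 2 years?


remaining = initial * (1 - lapse)^years
= 13096 * (1 - 0.11)^2
= 13096 * 0.7921
= 10373.3416
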